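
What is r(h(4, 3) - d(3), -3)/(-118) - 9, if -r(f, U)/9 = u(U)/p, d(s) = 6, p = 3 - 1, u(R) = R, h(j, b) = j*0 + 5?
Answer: -2151/236 ≈ -9.1144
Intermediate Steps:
h(j, b) = 5 (h(j, b) = 0 + 5 = 5)
p = 2
r(f, U) = -9*U/2
r(h(4, 3) - d(3), -3)/(-118) - 9 = (-9/2*(-3))/(-118) - 9 = -1/118*27/2 - 9 = -27/236 - 9 = -2151/236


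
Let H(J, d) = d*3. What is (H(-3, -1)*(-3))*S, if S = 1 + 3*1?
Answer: 36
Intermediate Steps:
H(J, d) = 3*d
S = 4 (S = 1 + 3 = 4)
(H(-3, -1)*(-3))*S = ((3*(-1))*(-3))*4 = -3*(-3)*4 = 9*4 = 36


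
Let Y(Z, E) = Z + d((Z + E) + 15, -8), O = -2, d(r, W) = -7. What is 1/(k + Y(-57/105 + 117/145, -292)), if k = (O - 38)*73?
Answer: -1015/2970637 ≈ -0.00034168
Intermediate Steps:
Y(Z, E) = -7 + Z (Y(Z, E) = Z - 7 = -7 + Z)
k = -2920 (k = (-2 - 38)*73 = -40*73 = -2920)
1/(k + Y(-57/105 + 117/145, -292)) = 1/(-2920 + (-7 + (-57/105 + 117/145))) = 1/(-2920 + (-7 + (-57*1/105 + 117*(1/145)))) = 1/(-2920 + (-7 + (-19/35 + 117/145))) = 1/(-2920 + (-7 + 268/1015)) = 1/(-2920 - 6837/1015) = 1/(-2970637/1015) = -1015/2970637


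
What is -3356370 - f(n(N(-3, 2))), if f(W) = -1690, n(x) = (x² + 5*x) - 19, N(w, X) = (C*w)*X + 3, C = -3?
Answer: -3354680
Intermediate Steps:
N(w, X) = 3 - 3*X*w (N(w, X) = (-3*w)*X + 3 = -3*X*w + 3 = 3 - 3*X*w)
n(x) = -19 + x² + 5*x
-3356370 - f(n(N(-3, 2))) = -3356370 - 1*(-1690) = -3356370 + 1690 = -3354680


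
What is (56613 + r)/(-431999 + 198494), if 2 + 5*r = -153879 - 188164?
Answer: 3932/77835 ≈ 0.050517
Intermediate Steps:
r = -68409 (r = -⅖ + (-153879 - 188164)/5 = -⅖ + (⅕)*(-342043) = -⅖ - 342043/5 = -68409)
(56613 + r)/(-431999 + 198494) = (56613 - 68409)/(-431999 + 198494) = -11796/(-233505) = -11796*(-1/233505) = 3932/77835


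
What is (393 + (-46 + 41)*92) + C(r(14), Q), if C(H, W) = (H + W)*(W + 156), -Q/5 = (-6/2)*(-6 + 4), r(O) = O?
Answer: -2083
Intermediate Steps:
Q = -30 (Q = -5*(-6/2)*(-6 + 4) = -5*(-6*½)*(-2) = -(-15)*(-2) = -5*6 = -30)
C(H, W) = (156 + W)*(H + W) (C(H, W) = (H + W)*(156 + W) = (156 + W)*(H + W))
(393 + (-46 + 41)*92) + C(r(14), Q) = (393 + (-46 + 41)*92) + ((-30)² + 156*14 + 156*(-30) + 14*(-30)) = (393 - 5*92) + (900 + 2184 - 4680 - 420) = (393 - 460) - 2016 = -67 - 2016 = -2083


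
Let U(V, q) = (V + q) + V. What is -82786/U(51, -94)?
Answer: -41393/4 ≈ -10348.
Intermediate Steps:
U(V, q) = q + 2*V
-82786/U(51, -94) = -82786/(-94 + 2*51) = -82786/(-94 + 102) = -82786/8 = -82786*1/8 = -41393/4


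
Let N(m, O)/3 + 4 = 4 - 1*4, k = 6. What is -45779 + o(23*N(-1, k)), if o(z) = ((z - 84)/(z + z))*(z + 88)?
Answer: -1055737/23 ≈ -45902.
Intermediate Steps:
N(m, O) = -12 (N(m, O) = -12 + 3*(4 - 1*4) = -12 + 3*(4 - 4) = -12 + 3*0 = -12 + 0 = -12)
o(z) = (-84 + z)*(88 + z)/(2*z) (o(z) = ((-84 + z)/((2*z)))*(88 + z) = ((-84 + z)*(1/(2*z)))*(88 + z) = ((-84 + z)/(2*z))*(88 + z) = (-84 + z)*(88 + z)/(2*z))
-45779 + o(23*N(-1, k)) = -45779 + (2 + (23*(-12))/2 - 3696/(23*(-12))) = -45779 + (2 + (1/2)*(-276) - 3696/(-276)) = -45779 + (2 - 138 - 3696*(-1/276)) = -45779 + (2 - 138 + 308/23) = -45779 - 2820/23 = -1055737/23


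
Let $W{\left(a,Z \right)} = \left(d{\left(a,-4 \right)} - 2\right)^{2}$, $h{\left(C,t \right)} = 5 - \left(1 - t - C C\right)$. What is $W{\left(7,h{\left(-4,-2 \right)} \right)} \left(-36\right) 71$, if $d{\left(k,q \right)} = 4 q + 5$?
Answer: $-431964$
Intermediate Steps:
$d{\left(k,q \right)} = 5 + 4 q$
$h{\left(C,t \right)} = 4 + t + C^{2}$ ($h{\left(C,t \right)} = 5 - \left(1 - t - C^{2}\right) = 5 + \left(-1 + t + C^{2}\right) = 4 + t + C^{2}$)
$W{\left(a,Z \right)} = 169$ ($W{\left(a,Z \right)} = \left(\left(5 + 4 \left(-4\right)\right) - 2\right)^{2} = \left(\left(5 - 16\right) - 2\right)^{2} = \left(-11 - 2\right)^{2} = \left(-13\right)^{2} = 169$)
$W{\left(7,h{\left(-4,-2 \right)} \right)} \left(-36\right) 71 = 169 \left(-36\right) 71 = \left(-6084\right) 71 = -431964$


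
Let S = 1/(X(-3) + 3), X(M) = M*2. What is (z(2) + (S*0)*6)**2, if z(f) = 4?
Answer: 16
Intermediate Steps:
X(M) = 2*M
S = -1/3 (S = 1/(2*(-3) + 3) = 1/(-6 + 3) = 1/(-3) = -1/3 ≈ -0.33333)
(z(2) + (S*0)*6)**2 = (4 - 1/3*0*6)**2 = (4 + 0*6)**2 = (4 + 0)**2 = 4**2 = 16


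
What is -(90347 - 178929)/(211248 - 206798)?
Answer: 44291/2225 ≈ 19.906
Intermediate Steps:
-(90347 - 178929)/(211248 - 206798) = -(-88582)/4450 = -1*(-44291/2225) = 44291/2225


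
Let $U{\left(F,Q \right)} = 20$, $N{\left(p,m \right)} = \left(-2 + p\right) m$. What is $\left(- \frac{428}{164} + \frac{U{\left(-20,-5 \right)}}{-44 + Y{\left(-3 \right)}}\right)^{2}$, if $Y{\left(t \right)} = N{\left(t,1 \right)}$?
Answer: $\frac{36759969}{4036081} \approx 9.1078$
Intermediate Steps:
$N{\left(p,m \right)} = m \left(-2 + p\right)$
$Y{\left(t \right)} = -2 + t$ ($Y{\left(t \right)} = 1 \left(-2 + t\right) = -2 + t$)
$\left(- \frac{428}{164} + \frac{U{\left(-20,-5 \right)}}{-44 + Y{\left(-3 \right)}}\right)^{2} = \left(- \frac{428}{164} + \frac{20}{-44 - 5}\right)^{2} = \left(\left(-428\right) \frac{1}{164} + \frac{20}{-44 - 5}\right)^{2} = \left(- \frac{107}{41} + \frac{20}{-49}\right)^{2} = \left(- \frac{107}{41} + 20 \left(- \frac{1}{49}\right)\right)^{2} = \left(- \frac{107}{41} - \frac{20}{49}\right)^{2} = \left(- \frac{6063}{2009}\right)^{2} = \frac{36759969}{4036081}$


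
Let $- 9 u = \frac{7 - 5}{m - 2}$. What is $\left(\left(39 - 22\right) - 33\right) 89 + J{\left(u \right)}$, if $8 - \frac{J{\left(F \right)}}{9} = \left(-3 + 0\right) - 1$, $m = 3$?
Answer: $-1316$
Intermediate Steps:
$u = - \frac{2}{9}$ ($u = - \frac{\left(7 - 5\right) \frac{1}{3 - 2}}{9} = - \frac{2 \cdot 1^{-1}}{9} = - \frac{2 \cdot 1}{9} = \left(- \frac{1}{9}\right) 2 = - \frac{2}{9} \approx -0.22222$)
$J{\left(F \right)} = 108$ ($J{\left(F \right)} = 72 - 9 \left(\left(-3 + 0\right) - 1\right) = 72 - 9 \left(-3 - 1\right) = 72 - -36 = 72 + 36 = 108$)
$\left(\left(39 - 22\right) - 33\right) 89 + J{\left(u \right)} = \left(\left(39 - 22\right) - 33\right) 89 + 108 = \left(17 - 33\right) 89 + 108 = \left(-16\right) 89 + 108 = -1424 + 108 = -1316$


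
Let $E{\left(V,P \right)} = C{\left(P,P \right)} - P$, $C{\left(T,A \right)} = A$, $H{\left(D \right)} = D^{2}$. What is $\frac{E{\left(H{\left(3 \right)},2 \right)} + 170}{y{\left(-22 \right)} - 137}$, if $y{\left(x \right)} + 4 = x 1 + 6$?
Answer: $- \frac{170}{157} \approx -1.0828$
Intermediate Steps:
$E{\left(V,P \right)} = 0$ ($E{\left(V,P \right)} = P - P = 0$)
$y{\left(x \right)} = 2 + x$ ($y{\left(x \right)} = -4 + \left(x 1 + 6\right) = -4 + \left(x + 6\right) = -4 + \left(6 + x\right) = 2 + x$)
$\frac{E{\left(H{\left(3 \right)},2 \right)} + 170}{y{\left(-22 \right)} - 137} = \frac{0 + 170}{\left(2 - 22\right) - 137} = \frac{170}{-20 - 137} = \frac{170}{-157} = 170 \left(- \frac{1}{157}\right) = - \frac{170}{157}$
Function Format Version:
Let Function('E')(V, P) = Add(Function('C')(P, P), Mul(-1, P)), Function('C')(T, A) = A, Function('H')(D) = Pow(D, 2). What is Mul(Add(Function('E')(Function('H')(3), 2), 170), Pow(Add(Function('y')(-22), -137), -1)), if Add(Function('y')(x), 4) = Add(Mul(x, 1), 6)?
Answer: Rational(-170, 157) ≈ -1.0828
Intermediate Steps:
Function('E')(V, P) = 0 (Function('E')(V, P) = Add(P, Mul(-1, P)) = 0)
Function('y')(x) = Add(2, x) (Function('y')(x) = Add(-4, Add(Mul(x, 1), 6)) = Add(-4, Add(x, 6)) = Add(-4, Add(6, x)) = Add(2, x))
Mul(Add(Function('E')(Function('H')(3), 2), 170), Pow(Add(Function('y')(-22), -137), -1)) = Mul(Add(0, 170), Pow(Add(Add(2, -22), -137), -1)) = Mul(170, Pow(Add(-20, -137), -1)) = Mul(170, Pow(-157, -1)) = Mul(170, Rational(-1, 157)) = Rational(-170, 157)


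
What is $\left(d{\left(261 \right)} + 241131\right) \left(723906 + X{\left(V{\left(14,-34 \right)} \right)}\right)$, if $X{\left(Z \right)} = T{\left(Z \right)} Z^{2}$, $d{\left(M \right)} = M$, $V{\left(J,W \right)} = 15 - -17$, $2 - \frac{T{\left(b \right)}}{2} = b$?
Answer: $159913992672$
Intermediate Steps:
$T{\left(b \right)} = 4 - 2 b$
$V{\left(J,W \right)} = 32$ ($V{\left(J,W \right)} = 15 + 17 = 32$)
$X{\left(Z \right)} = Z^{2} \left(4 - 2 Z\right)$ ($X{\left(Z \right)} = \left(4 - 2 Z\right) Z^{2} = Z^{2} \left(4 - 2 Z\right)$)
$\left(d{\left(261 \right)} + 241131\right) \left(723906 + X{\left(V{\left(14,-34 \right)} \right)}\right) = \left(261 + 241131\right) \left(723906 + 2 \cdot 32^{2} \left(2 - 32\right)\right) = 241392 \left(723906 + 2 \cdot 1024 \left(2 - 32\right)\right) = 241392 \left(723906 + 2 \cdot 1024 \left(-30\right)\right) = 241392 \left(723906 - 61440\right) = 241392 \cdot 662466 = 159913992672$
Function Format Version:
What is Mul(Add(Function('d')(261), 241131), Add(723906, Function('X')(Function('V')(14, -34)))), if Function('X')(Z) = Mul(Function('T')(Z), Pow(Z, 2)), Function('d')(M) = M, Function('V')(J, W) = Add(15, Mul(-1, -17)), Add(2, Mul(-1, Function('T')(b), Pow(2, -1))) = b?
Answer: 159913992672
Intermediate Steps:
Function('T')(b) = Add(4, Mul(-2, b))
Function('V')(J, W) = 32 (Function('V')(J, W) = Add(15, 17) = 32)
Function('X')(Z) = Mul(Pow(Z, 2), Add(4, Mul(-2, Z))) (Function('X')(Z) = Mul(Add(4, Mul(-2, Z)), Pow(Z, 2)) = Mul(Pow(Z, 2), Add(4, Mul(-2, Z))))
Mul(Add(Function('d')(261), 241131), Add(723906, Function('X')(Function('V')(14, -34)))) = Mul(Add(261, 241131), Add(723906, Mul(2, Pow(32, 2), Add(2, Mul(-1, 32))))) = Mul(241392, Add(723906, Mul(2, 1024, Add(2, -32)))) = Mul(241392, Add(723906, Mul(2, 1024, -30))) = Mul(241392, Add(723906, -61440)) = Mul(241392, 662466) = 159913992672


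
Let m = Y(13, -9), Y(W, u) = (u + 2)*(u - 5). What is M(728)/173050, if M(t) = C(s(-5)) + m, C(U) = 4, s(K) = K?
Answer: 51/86525 ≈ 0.00058942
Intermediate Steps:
Y(W, u) = (-5 + u)*(2 + u) (Y(W, u) = (2 + u)*(-5 + u) = (-5 + u)*(2 + u))
m = 98 (m = -10 + (-9)² - 3*(-9) = -10 + 81 + 27 = 98)
M(t) = 102 (M(t) = 4 + 98 = 102)
M(728)/173050 = 102/173050 = 102*(1/173050) = 51/86525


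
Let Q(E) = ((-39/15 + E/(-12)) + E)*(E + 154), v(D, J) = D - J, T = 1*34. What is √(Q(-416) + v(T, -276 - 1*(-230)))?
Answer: √22650870/15 ≈ 317.29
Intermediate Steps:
T = 34
Q(E) = (154 + E)*(-13/5 + 11*E/12) (Q(E) = ((-39*1/15 + E*(-1/12)) + E)*(154 + E) = ((-13/5 - E/12) + E)*(154 + E) = (-13/5 + 11*E/12)*(154 + E) = (154 + E)*(-13/5 + 11*E/12))
√(Q(-416) + v(T, -276 - 1*(-230))) = √((-2002/5 + (11/12)*(-416)² + (4157/30)*(-416)) + (34 - (-276 - 1*(-230)))) = √((-2002/5 + (11/12)*173056 - 864656/15) + (34 - (-276 + 230))) = √((-2002/5 + 475904/3 - 864656/15) + (34 - 1*(-46))) = √(1508858/15 + (34 + 46)) = √(1508858/15 + 80) = √(1510058/15) = √22650870/15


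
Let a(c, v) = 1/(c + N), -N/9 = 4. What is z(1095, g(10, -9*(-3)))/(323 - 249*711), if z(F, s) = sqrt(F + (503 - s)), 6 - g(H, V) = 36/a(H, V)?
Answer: -sqrt(41)/44179 ≈ -0.00014494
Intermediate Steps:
N = -36 (N = -9*4 = -36)
a(c, v) = 1/(-36 + c) (a(c, v) = 1/(c - 36) = 1/(-36 + c))
g(H, V) = 1302 - 36*H (g(H, V) = 6 - 36/(1/(-36 + H)) = 6 - 36*(-36 + H) = 6 - (-1296 + 36*H) = 6 + (1296 - 36*H) = 1302 - 36*H)
z(F, s) = sqrt(503 + F - s)
z(1095, g(10, -9*(-3)))/(323 - 249*711) = sqrt(503 + 1095 - (1302 - 36*10))/(323 - 249*711) = sqrt(503 + 1095 - (1302 - 360))/(323 - 177039) = sqrt(503 + 1095 - 1*942)/(-176716) = sqrt(503 + 1095 - 942)*(-1/176716) = sqrt(656)*(-1/176716) = (4*sqrt(41))*(-1/176716) = -sqrt(41)/44179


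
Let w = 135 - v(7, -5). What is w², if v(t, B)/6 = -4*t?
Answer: 91809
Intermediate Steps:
v(t, B) = -24*t (v(t, B) = 6*(-4*t) = -24*t)
w = 303 (w = 135 - (-24)*7 = 135 - 1*(-168) = 135 + 168 = 303)
w² = 303² = 91809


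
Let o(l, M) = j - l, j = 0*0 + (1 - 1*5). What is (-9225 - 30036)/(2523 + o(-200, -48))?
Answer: -39261/2719 ≈ -14.439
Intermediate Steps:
j = -4 (j = 0 + (1 - 5) = 0 - 4 = -4)
o(l, M) = -4 - l
(-9225 - 30036)/(2523 + o(-200, -48)) = (-9225 - 30036)/(2523 + (-4 - 1*(-200))) = -39261/(2523 + (-4 + 200)) = -39261/(2523 + 196) = -39261/2719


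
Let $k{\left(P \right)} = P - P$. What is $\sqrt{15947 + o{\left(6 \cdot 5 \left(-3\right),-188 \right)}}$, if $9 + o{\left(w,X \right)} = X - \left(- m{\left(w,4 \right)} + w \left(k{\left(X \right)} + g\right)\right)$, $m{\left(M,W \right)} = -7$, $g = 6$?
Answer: $\sqrt{16283} \approx 127.6$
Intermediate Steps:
$k{\left(P \right)} = 0$
$o{\left(w,X \right)} = -16 + X - 6 w$ ($o{\left(w,X \right)} = -9 - \left(7 - X + w \left(0 + 6\right)\right) = -9 - \left(7 - X + w 6\right) = -9 - \left(7 - X + 6 w\right) = -16 + X - 6 w$)
$\sqrt{15947 + o{\left(6 \cdot 5 \left(-3\right),-188 \right)}} = \sqrt{15947 - \left(204 + 6 \cdot 6 \cdot 5 \left(-3\right)\right)} = \sqrt{15947 - \left(204 + 6 \cdot 30 \left(-3\right)\right)} = \sqrt{15947 - -336} = \sqrt{15947 + 336} = \sqrt{16283}$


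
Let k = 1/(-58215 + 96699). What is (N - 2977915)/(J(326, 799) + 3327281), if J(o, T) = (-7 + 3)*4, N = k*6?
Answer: -19100346809/21341077710 ≈ -0.89500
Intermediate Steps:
k = 1/38484 ≈ 2.5985e-5
N = 1/6414 (N = (1/38484)*6 = 1/6414 ≈ 0.00015591)
J(o, T) = -16 (J(o, T) = -4*4 = -16)
(N - 2977915)/(J(326, 799) + 3327281) = (1/6414 - 2977915)/(-16 + 3327281) = -19100346809/6414/3327265 = -19100346809/6414*1/3327265 = -19100346809/21341077710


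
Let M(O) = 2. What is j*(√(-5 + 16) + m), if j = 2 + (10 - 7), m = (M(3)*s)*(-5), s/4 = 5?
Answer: -1000 + 5*√11 ≈ -983.42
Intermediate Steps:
s = 20 (s = 4*5 = 20)
m = -200 (m = (2*20)*(-5) = 40*(-5) = -200)
j = 5 (j = 2 + 3 = 5)
j*(√(-5 + 16) + m) = 5*(√(-5 + 16) - 200) = 5*(√11 - 200) = 5*(-200 + √11) = -1000 + 5*√11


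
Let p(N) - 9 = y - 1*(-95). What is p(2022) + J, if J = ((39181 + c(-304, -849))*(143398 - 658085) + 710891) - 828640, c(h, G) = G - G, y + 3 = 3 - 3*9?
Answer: -20166069019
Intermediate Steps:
y = -27 (y = -3 + (3 - 3*9) = -3 + (3 - 27) = -3 - 24 = -27)
c(h, G) = 0
p(N) = 77 (p(N) = 9 + (-27 - 1*(-95)) = 9 + (-27 + 95) = 9 + 68 = 77)
J = -20166069096 (J = ((39181 + 0)*(143398 - 658085) + 710891) - 828640 = (39181*(-514687) + 710891) - 828640 = (-20165951347 + 710891) - 828640 = -20165240456 - 828640 = -20166069096)
p(2022) + J = 77 - 20166069096 = -20166069019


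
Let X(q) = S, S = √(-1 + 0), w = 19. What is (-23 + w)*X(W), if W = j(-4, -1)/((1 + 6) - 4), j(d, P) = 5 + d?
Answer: -4*I ≈ -4.0*I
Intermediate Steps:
W = ⅓ (W = (5 - 4)/((1 + 6) - 4) = 1/(7 - 4) = 1/3 = 1*(⅓) = ⅓ ≈ 0.33333)
S = I (S = √(-1) = I ≈ 1.0*I)
X(q) = I
(-23 + w)*X(W) = (-23 + 19)*I = -4*I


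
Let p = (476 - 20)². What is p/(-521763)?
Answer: -69312/173921 ≈ -0.39853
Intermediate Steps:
p = 207936 (p = 456² = 207936)
p/(-521763) = 207936/(-521763) = 207936*(-1/521763) = -69312/173921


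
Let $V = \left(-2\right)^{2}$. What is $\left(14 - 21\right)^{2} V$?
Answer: $196$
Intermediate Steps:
$V = 4$
$\left(14 - 21\right)^{2} V = \left(14 - 21\right)^{2} \cdot 4 = \left(-7\right)^{2} \cdot 4 = 49 \cdot 4 = 196$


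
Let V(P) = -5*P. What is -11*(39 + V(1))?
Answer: -374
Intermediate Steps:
-11*(39 + V(1)) = -11*(39 - 5*1) = -11*(39 - 5) = -11*34 = -374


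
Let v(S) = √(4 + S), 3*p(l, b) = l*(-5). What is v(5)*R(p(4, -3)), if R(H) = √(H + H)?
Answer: 2*I*√30 ≈ 10.954*I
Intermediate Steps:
p(l, b) = -5*l/3 (p(l, b) = (l*(-5))/3 = (-5*l)/3 = -5*l/3)
R(H) = √2*√H (R(H) = √(2*H) = √2*√H)
v(5)*R(p(4, -3)) = √(4 + 5)*(√2*√(-5/3*4)) = √9*(√2*√(-20/3)) = 3*(√2*(2*I*√15/3)) = 3*(2*I*√30/3) = 2*I*√30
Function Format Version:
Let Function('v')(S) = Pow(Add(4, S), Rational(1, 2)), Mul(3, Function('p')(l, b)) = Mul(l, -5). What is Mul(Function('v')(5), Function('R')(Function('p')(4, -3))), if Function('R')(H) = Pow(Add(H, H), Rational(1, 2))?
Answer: Mul(2, I, Pow(30, Rational(1, 2))) ≈ Mul(10.954, I)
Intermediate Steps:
Function('p')(l, b) = Mul(Rational(-5, 3), l) (Function('p')(l, b) = Mul(Rational(1, 3), Mul(l, -5)) = Mul(Rational(1, 3), Mul(-5, l)) = Mul(Rational(-5, 3), l))
Function('R')(H) = Mul(Pow(2, Rational(1, 2)), Pow(H, Rational(1, 2))) (Function('R')(H) = Pow(Mul(2, H), Rational(1, 2)) = Mul(Pow(2, Rational(1, 2)), Pow(H, Rational(1, 2))))
Mul(Function('v')(5), Function('R')(Function('p')(4, -3))) = Mul(Pow(Add(4, 5), Rational(1, 2)), Mul(Pow(2, Rational(1, 2)), Pow(Mul(Rational(-5, 3), 4), Rational(1, 2)))) = Mul(Pow(9, Rational(1, 2)), Mul(Pow(2, Rational(1, 2)), Pow(Rational(-20, 3), Rational(1, 2)))) = Mul(3, Mul(Pow(2, Rational(1, 2)), Mul(Rational(2, 3), I, Pow(15, Rational(1, 2))))) = Mul(3, Mul(Rational(2, 3), I, Pow(30, Rational(1, 2)))) = Mul(2, I, Pow(30, Rational(1, 2)))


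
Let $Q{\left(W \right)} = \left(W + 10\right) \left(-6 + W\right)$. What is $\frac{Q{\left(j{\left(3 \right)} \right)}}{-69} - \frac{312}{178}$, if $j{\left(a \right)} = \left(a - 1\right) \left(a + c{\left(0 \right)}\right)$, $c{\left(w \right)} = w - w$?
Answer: $- \frac{156}{89} \approx -1.7528$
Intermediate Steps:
$c{\left(w \right)} = 0$
$j{\left(a \right)} = a \left(-1 + a\right)$ ($j{\left(a \right)} = \left(a - 1\right) \left(a + 0\right) = \left(-1 + a\right) a = a \left(-1 + a\right)$)
$Q{\left(W \right)} = \left(-6 + W\right) \left(10 + W\right)$ ($Q{\left(W \right)} = \left(10 + W\right) \left(-6 + W\right) = \left(-6 + W\right) \left(10 + W\right)$)
$\frac{Q{\left(j{\left(3 \right)} \right)}}{-69} - \frac{312}{178} = \frac{-60 + \left(3 \left(-1 + 3\right)\right)^{2} + 4 \cdot 3 \left(-1 + 3\right)}{-69} - \frac{312}{178} = \left(-60 + \left(3 \cdot 2\right)^{2} + 4 \cdot 3 \cdot 2\right) \left(- \frac{1}{69}\right) - \frac{156}{89} = \left(-60 + 6^{2} + 4 \cdot 6\right) \left(- \frac{1}{69}\right) - \frac{156}{89} = \left(-60 + 36 + 24\right) \left(- \frac{1}{69}\right) - \frac{156}{89} = 0 \left(- \frac{1}{69}\right) - \frac{156}{89} = 0 - \frac{156}{89} = - \frac{156}{89}$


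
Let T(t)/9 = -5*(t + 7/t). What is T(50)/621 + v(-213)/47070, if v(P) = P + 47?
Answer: -171187/47070 ≈ -3.6369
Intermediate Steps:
T(t) = -315/t - 45*t (T(t) = 9*(-5*(t + 7/t)) = 9*(-35/t - 5*t) = -315/t - 45*t)
v(P) = 47 + P
T(50)/621 + v(-213)/47070 = (-315/50 - 45*50)/621 + (47 - 213)/47070 = (-315*1/50 - 2250)*(1/621) - 166*1/47070 = (-63/10 - 2250)*(1/621) - 83/23535 = -22563/10*1/621 - 83/23535 = -109/30 - 83/23535 = -171187/47070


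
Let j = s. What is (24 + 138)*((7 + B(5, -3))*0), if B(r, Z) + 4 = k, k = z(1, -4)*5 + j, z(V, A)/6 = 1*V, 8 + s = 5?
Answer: 0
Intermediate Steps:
s = -3 (s = -8 + 5 = -3)
z(V, A) = 6*V (z(V, A) = 6*(1*V) = 6*V)
j = -3
k = 27 (k = (6*1)*5 - 3 = 6*5 - 3 = 30 - 3 = 27)
B(r, Z) = 23 (B(r, Z) = -4 + 27 = 23)
(24 + 138)*((7 + B(5, -3))*0) = (24 + 138)*((7 + 23)*0) = 162*(30*0) = 162*0 = 0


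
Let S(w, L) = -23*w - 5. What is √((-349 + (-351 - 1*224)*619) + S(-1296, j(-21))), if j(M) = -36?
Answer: I*√326471 ≈ 571.38*I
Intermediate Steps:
S(w, L) = -5 - 23*w (S(w, L) = -23*w - 5 = -5 - 23*w)
√((-349 + (-351 - 1*224)*619) + S(-1296, j(-21))) = √((-349 + (-351 - 1*224)*619) + (-5 - 23*(-1296))) = √((-349 + (-351 - 224)*619) + (-5 + 29808)) = √((-349 - 575*619) + 29803) = √((-349 - 355925) + 29803) = √(-356274 + 29803) = √(-326471) = I*√326471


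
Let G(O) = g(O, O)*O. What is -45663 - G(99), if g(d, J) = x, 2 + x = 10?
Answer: -46455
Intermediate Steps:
x = 8 (x = -2 + 10 = 8)
g(d, J) = 8
G(O) = 8*O
-45663 - G(99) = -45663 - 8*99 = -45663 - 1*792 = -45663 - 792 = -46455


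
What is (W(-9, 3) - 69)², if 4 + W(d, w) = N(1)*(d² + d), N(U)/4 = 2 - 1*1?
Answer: 46225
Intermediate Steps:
N(U) = 4 (N(U) = 4*(2 - 1*1) = 4*(2 - 1) = 4*1 = 4)
W(d, w) = -4 + 4*d + 4*d² (W(d, w) = -4 + 4*(d² + d) = -4 + 4*(d + d²) = -4 + (4*d + 4*d²) = -4 + 4*d + 4*d²)
(W(-9, 3) - 69)² = ((-4 + 4*(-9) + 4*(-9)²) - 69)² = ((-4 - 36 + 4*81) - 69)² = ((-4 - 36 + 324) - 69)² = (284 - 69)² = 215² = 46225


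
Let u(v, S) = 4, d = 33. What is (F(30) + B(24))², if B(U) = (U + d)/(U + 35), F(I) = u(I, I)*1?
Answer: 85849/3481 ≈ 24.662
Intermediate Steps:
F(I) = 4 (F(I) = 4*1 = 4)
B(U) = (33 + U)/(35 + U) (B(U) = (U + 33)/(U + 35) = (33 + U)/(35 + U))
(F(30) + B(24))² = (4 + (33 + 24)/(35 + 24))² = (4 + 57/59)² = (293/59)² = 85849/3481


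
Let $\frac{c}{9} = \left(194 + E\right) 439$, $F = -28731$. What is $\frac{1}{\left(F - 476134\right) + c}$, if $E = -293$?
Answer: $- \frac{1}{896014} \approx -1.1161 \cdot 10^{-6}$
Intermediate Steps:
$c = -391149$ ($c = 9 \left(194 - 293\right) 439 = 9 \left(\left(-99\right) 439\right) = 9 \left(-43461\right) = -391149$)
$\frac{1}{\left(F - 476134\right) + c} = \frac{1}{\left(-28731 - 476134\right) - 391149} = \frac{1}{-504865 - 391149} = \frac{1}{-896014} = - \frac{1}{896014}$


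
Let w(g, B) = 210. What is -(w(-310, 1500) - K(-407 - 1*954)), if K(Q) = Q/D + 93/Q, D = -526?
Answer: -148532657/715886 ≈ -207.48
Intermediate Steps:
K(Q) = 93/Q - Q/526 (K(Q) = Q/(-526) + 93/Q = Q*(-1/526) + 93/Q = -Q/526 + 93/Q = 93/Q - Q/526)
-(w(-310, 1500) - K(-407 - 1*954)) = -(210 - (93/(-407 - 1*954) - (-407 - 1*954)/526)) = -(210 - (93/(-407 - 954) - (-407 - 954)/526)) = -(210 - (93/(-1361) - 1/526*(-1361))) = -(210 - (93*(-1/1361) + 1361/526)) = -(210 - (-93/1361 + 1361/526)) = -(210 - 1*1803403/715886) = -(210 - 1803403/715886) = -1*148532657/715886 = -148532657/715886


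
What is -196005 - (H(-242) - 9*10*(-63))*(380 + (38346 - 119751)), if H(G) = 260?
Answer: 480282245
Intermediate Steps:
-196005 - (H(-242) - 9*10*(-63))*(380 + (38346 - 119751)) = -196005 - (260 - 9*10*(-63))*(380 + (38346 - 119751)) = -196005 - (260 - 90*(-63))*(380 - 81405) = -196005 - (260 + 5670)*(-81025) = -196005 - 5930*(-81025) = -196005 - 1*(-480478250) = -196005 + 480478250 = 480282245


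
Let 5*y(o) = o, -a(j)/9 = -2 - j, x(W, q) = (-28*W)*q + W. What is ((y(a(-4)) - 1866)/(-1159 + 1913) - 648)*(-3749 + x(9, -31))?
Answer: -4992899088/1885 ≈ -2.6488e+6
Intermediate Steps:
x(W, q) = W - 28*W*q (x(W, q) = -28*W*q + W = W - 28*W*q)
a(j) = 18 + 9*j (a(j) = -9*(-2 - j) = 18 + 9*j)
y(o) = o/5
((y(a(-4)) - 1866)/(-1159 + 1913) - 648)*(-3749 + x(9, -31)) = (((18 + 9*(-4))/5 - 1866)/(-1159 + 1913) - 648)*(-3749 + 9*(1 - 28*(-31))) = (((18 - 36)/5 - 1866)/754 - 648)*(-3749 + 9*(1 + 868)) = (((1/5)*(-18) - 1866)*(1/754) - 648)*(-3749 + 9*869) = ((-18/5 - 1866)*(1/754) - 648)*(-3749 + 7821) = (-9348/5*1/754 - 648)*4072 = (-4674/1885 - 648)*4072 = -1226154/1885*4072 = -4992899088/1885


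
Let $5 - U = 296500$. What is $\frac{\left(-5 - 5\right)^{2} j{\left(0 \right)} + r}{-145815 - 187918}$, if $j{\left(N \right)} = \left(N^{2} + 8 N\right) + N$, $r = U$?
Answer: $\frac{296495}{333733} \approx 0.88842$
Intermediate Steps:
$U = -296495$ ($U = 5 - 296500 = -296495$)
$r = -296495$
$j{\left(N \right)} = N^{2} + 9 N$
$\frac{\left(-5 - 5\right)^{2} j{\left(0 \right)} + r}{-145815 - 187918} = \frac{\left(-5 - 5\right)^{2} \cdot 0 \left(9 + 0\right) - 296495}{-145815 - 187918} = \frac{\left(-10\right)^{2} \cdot 0 \cdot 9 - 296495}{-333733} = \left(100 \cdot 0 - 296495\right) \left(- \frac{1}{333733}\right) = \left(0 - 296495\right) \left(- \frac{1}{333733}\right) = \left(-296495\right) \left(- \frac{1}{333733}\right) = \frac{296495}{333733}$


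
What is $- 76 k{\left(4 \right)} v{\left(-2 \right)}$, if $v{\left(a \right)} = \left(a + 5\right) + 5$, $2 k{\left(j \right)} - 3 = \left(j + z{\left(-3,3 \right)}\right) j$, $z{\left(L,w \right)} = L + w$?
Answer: $-5776$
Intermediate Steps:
$k{\left(j \right)} = \frac{3}{2} + \frac{j^{2}}{2}$ ($k{\left(j \right)} = \frac{3}{2} + \frac{\left(j + \left(-3 + 3\right)\right) j}{2} = \frac{3}{2} + \frac{\left(j + 0\right) j}{2} = \frac{3}{2} + \frac{j j}{2} = \frac{3}{2} + \frac{j^{2}}{2}$)
$v{\left(a \right)} = 10 + a$ ($v{\left(a \right)} = \left(5 + a\right) + 5 = 10 + a$)
$- 76 k{\left(4 \right)} v{\left(-2 \right)} = - 76 \left(\frac{3}{2} + \frac{4^{2}}{2}\right) \left(10 - 2\right) = - 76 \left(\frac{3}{2} + \frac{1}{2} \cdot 16\right) 8 = - 76 \left(\frac{3}{2} + 8\right) 8 = \left(-76\right) \frac{19}{2} \cdot 8 = \left(-722\right) 8 = -5776$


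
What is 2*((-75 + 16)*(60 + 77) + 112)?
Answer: -15942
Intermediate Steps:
2*((-75 + 16)*(60 + 77) + 112) = 2*(-59*137 + 112) = 2*(-8083 + 112) = 2*(-7971) = -15942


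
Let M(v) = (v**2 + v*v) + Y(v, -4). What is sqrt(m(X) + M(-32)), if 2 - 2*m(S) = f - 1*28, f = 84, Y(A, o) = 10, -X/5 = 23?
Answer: sqrt(2031) ≈ 45.067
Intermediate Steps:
X = -115 (X = -5*23 = -115)
M(v) = 10 + 2*v**2 (M(v) = (v**2 + v*v) + 10 = (v**2 + v**2) + 10 = 2*v**2 + 10 = 10 + 2*v**2)
m(S) = -27 (m(S) = 1 - (84 - 1*28)/2 = 1 - (84 - 28)/2 = 1 - 1/2*56 = 1 - 28 = -27)
sqrt(m(X) + M(-32)) = sqrt(-27 + (10 + 2*(-32)**2)) = sqrt(-27 + (10 + 2*1024)) = sqrt(-27 + (10 + 2048)) = sqrt(-27 + 2058) = sqrt(2031)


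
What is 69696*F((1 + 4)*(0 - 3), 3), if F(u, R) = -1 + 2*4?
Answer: 487872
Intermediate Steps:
F(u, R) = 7 (F(u, R) = -1 + 8 = 7)
69696*F((1 + 4)*(0 - 3), 3) = 69696*7 = 487872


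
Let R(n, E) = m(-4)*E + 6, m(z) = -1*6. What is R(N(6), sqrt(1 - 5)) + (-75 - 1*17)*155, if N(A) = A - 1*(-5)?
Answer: -14254 - 12*I ≈ -14254.0 - 12.0*I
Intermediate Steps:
m(z) = -6
N(A) = 5 + A (N(A) = A + 5 = 5 + A)
R(n, E) = 6 - 6*E (R(n, E) = -6*E + 6 = 6 - 6*E)
R(N(6), sqrt(1 - 5)) + (-75 - 1*17)*155 = (6 - 6*sqrt(1 - 5)) + (-75 - 1*17)*155 = (6 - 12*I) + (-75 - 17)*155 = (6 - 12*I) - 92*155 = (6 - 12*I) - 14260 = -14254 - 12*I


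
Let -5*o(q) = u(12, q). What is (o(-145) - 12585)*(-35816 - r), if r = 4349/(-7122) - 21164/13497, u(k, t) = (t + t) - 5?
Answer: 217789579642871/485483 ≈ 4.4860e+8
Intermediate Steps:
u(k, t) = -5 + 2*t (u(k, t) = 2*t - 5 = -5 + 2*t)
o(q) = 1 - 2*q/5 (o(q) = -(-5 + 2*q)/5 = 1 - 2*q/5)
r = -2115439/970966 (r = 4349*(-1/7122) - 21164*1/13497 = -4349/7122 - 1924/1227 = -2115439/970966 ≈ -2.1787)
(o(-145) - 12585)*(-35816 - r) = ((1 - ⅖*(-145)) - 12585)*(-35816 - 1*(-2115439/970966)) = ((1 + 58) - 12585)*(-35816 + 2115439/970966) = (59 - 12585)*(-34774002817/970966) = -12526*(-34774002817/970966) = 217789579642871/485483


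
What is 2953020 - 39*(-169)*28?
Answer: 3137568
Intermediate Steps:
2953020 - 39*(-169)*28 = 2953020 - (-6591)*28 = 2953020 - 1*(-184548) = 2953020 + 184548 = 3137568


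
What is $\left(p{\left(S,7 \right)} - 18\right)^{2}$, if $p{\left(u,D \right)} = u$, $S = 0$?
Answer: $324$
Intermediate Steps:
$\left(p{\left(S,7 \right)} - 18\right)^{2} = \left(0 - 18\right)^{2} = \left(-18\right)^{2} = 324$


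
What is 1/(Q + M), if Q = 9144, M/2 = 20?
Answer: 1/9184 ≈ 0.00010888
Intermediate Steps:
M = 40 (M = 2*20 = 40)
1/(Q + M) = 1/(9144 + 40) = 1/9184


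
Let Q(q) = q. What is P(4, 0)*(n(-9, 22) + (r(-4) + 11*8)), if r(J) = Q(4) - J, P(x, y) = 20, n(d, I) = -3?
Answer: 1860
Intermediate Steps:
r(J) = 4 - J
P(4, 0)*(n(-9, 22) + (r(-4) + 11*8)) = 20*(-3 + ((4 - 1*(-4)) + 11*8)) = 20*(-3 + ((4 + 4) + 88)) = 20*(-3 + (8 + 88)) = 20*(-3 + 96) = 20*93 = 1860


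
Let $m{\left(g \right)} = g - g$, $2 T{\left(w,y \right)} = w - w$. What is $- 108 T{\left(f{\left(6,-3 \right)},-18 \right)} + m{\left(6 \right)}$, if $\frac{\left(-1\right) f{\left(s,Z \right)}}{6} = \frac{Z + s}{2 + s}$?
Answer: $0$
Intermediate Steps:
$f{\left(s,Z \right)} = - \frac{6 \left(Z + s\right)}{2 + s}$ ($f{\left(s,Z \right)} = - 6 \frac{Z + s}{2 + s} = - \frac{6 \left(Z + s\right)}{2 + s}$)
$T{\left(w,y \right)} = 0$ ($T{\left(w,y \right)} = \frac{w - w}{2} = \frac{1}{2} \cdot 0 = 0$)
$m{\left(g \right)} = 0$
$- 108 T{\left(f{\left(6,-3 \right)},-18 \right)} + m{\left(6 \right)} = \left(-108\right) 0 + 0 = 0 + 0 = 0$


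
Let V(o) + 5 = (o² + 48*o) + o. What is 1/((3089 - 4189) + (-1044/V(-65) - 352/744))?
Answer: -10695/11780348 ≈ -0.00090787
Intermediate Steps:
V(o) = -5 + o² + 49*o (V(o) = -5 + ((o² + 48*o) + o) = -5 + (o² + 49*o) = -5 + o² + 49*o)
1/((3089 - 4189) + (-1044/V(-65) - 352/744)) = 1/((3089 - 4189) + (-1044/(-5 + (-65)² + 49*(-65)) - 352/744)) = 1/(-1100 + (-1044/(-5 + 4225 - 3185) - 352*1/744)) = 1/(-1100 + (-1044/1035 - 44/93)) = 1/(-1100 + (-1044*1/1035 - 44/93)) = 1/(-1100 + (-116/115 - 44/93)) = 1/(-1100 - 15848/10695) = 1/(-11780348/10695) = -10695/11780348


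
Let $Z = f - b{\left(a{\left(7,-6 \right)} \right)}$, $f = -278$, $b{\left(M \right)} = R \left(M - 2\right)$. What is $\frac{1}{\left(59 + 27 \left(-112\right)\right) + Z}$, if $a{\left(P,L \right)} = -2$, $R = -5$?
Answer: $- \frac{1}{3263} \approx -0.00030647$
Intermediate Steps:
$b{\left(M \right)} = 10 - 5 M$ ($b{\left(M \right)} = - 5 \left(M - 2\right) = - 5 \left(-2 + M\right) = 10 - 5 M$)
$Z = -298$ ($Z = -278 - \left(10 - -10\right) = -278 - \left(10 + 10\right) = -278 - 20 = -298$)
$\frac{1}{\left(59 + 27 \left(-112\right)\right) + Z} = \frac{1}{\left(59 + 27 \left(-112\right)\right) - 298} = \frac{1}{\left(59 - 3024\right) - 298} = \frac{1}{-2965 - 298} = \frac{1}{-3263} = - \frac{1}{3263}$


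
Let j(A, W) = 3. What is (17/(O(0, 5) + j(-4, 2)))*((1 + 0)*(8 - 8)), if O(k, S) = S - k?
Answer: 0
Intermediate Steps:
(17/(O(0, 5) + j(-4, 2)))*((1 + 0)*(8 - 8)) = (17/((5 - 1*0) + 3))*((1 + 0)*(8 - 8)) = (17/((5 + 0) + 3))*(1*0) = (17/(5 + 3))*0 = (17/8)*0 = 0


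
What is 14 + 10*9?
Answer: 104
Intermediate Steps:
14 + 10*9 = 14 + 90 = 104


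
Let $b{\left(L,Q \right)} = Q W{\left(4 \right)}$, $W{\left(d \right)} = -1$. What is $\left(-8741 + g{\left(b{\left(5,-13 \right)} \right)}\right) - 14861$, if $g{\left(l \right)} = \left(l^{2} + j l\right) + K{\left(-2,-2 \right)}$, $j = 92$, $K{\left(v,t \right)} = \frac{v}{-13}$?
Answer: $- \frac{289079}{13} \approx -22237.0$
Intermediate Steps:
$K{\left(v,t \right)} = - \frac{v}{13}$ ($K{\left(v,t \right)} = v \left(- \frac{1}{13}\right) = - \frac{v}{13}$)
$b{\left(L,Q \right)} = - Q$ ($b{\left(L,Q \right)} = Q \left(-1\right) = - Q$)
$g{\left(l \right)} = \frac{2}{13} + l^{2} + 92 l$ ($g{\left(l \right)} = \left(l^{2} + 92 l\right) - - \frac{2}{13} = \left(l^{2} + 92 l\right) + \frac{2}{13} = \frac{2}{13} + l^{2} + 92 l$)
$\left(-8741 + g{\left(b{\left(5,-13 \right)} \right)}\right) - 14861 = \left(-8741 + \left(\frac{2}{13} + \left(\left(-1\right) \left(-13\right)\right)^{2} + 92 \left(\left(-1\right) \left(-13\right)\right)\right)\right) - 14861 = \left(-8741 + \left(\frac{2}{13} + 13^{2} + 92 \cdot 13\right)\right) - 14861 = \left(-8741 + \left(\frac{2}{13} + 169 + 1196\right)\right) - 14861 = \left(-8741 + \frac{17747}{13}\right) - 14861 = - \frac{95886}{13} - 14861 = - \frac{289079}{13}$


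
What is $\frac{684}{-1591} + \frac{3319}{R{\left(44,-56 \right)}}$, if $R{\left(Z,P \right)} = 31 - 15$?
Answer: $\frac{5269585}{25456} \approx 207.01$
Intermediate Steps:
$R{\left(Z,P \right)} = 16$
$\frac{684}{-1591} + \frac{3319}{R{\left(44,-56 \right)}} = \frac{684}{-1591} + \frac{3319}{16} = 684 \left(- \frac{1}{1591}\right) + 3319 \cdot \frac{1}{16} = - \frac{684}{1591} + \frac{3319}{16} = \frac{5269585}{25456}$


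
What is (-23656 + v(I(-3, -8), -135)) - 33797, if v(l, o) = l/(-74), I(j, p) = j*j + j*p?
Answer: -4251555/74 ≈ -57453.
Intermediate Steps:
I(j, p) = j² + j*p
v(l, o) = -l/74 (v(l, o) = l*(-1/74) = -l/74)
(-23656 + v(I(-3, -8), -135)) - 33797 = (-23656 - (-3)*(-3 - 8)/74) - 33797 = (-23656 - (-3)*(-11)/74) - 33797 = (-23656 - 1/74*33) - 33797 = (-23656 - 33/74) - 33797 = -1750577/74 - 33797 = -4251555/74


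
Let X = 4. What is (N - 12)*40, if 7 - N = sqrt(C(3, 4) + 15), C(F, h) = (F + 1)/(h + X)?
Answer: -200 - 20*sqrt(62) ≈ -357.48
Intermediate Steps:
C(F, h) = (1 + F)/(4 + h) (C(F, h) = (F + 1)/(h + 4) = (1 + F)/(4 + h))
N = 7 - sqrt(62)/2 (N = 7 - sqrt((1 + 3)/(4 + 4) + 15) = 7 - sqrt(4/8 + 15) = 7 - sqrt((1/8)*4 + 15) = 7 - sqrt(1/2 + 15) = 7 - sqrt(31/2) = 7 - sqrt(62)/2 ≈ 3.0630)
(N - 12)*40 = ((7 - sqrt(62)/2) - 12)*40 = (-5 - sqrt(62)/2)*40 = -200 - 20*sqrt(62)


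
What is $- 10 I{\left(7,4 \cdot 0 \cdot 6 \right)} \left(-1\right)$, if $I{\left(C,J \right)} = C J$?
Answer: $0$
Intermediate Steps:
$- 10 I{\left(7,4 \cdot 0 \cdot 6 \right)} \left(-1\right) = - 10 \cdot 7 \cdot 4 \cdot 0 \cdot 6 \left(-1\right) = - 10 \cdot 7 \cdot 0 \cdot 6 \left(-1\right) = - 10 \cdot 7 \cdot 0 \left(-1\right) = \left(-10\right) 0 \left(-1\right) = 0 \left(-1\right) = 0$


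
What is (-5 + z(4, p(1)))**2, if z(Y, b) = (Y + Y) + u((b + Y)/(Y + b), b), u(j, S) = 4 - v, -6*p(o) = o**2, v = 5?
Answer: 4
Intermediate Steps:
p(o) = -o**2/6
u(j, S) = -1 (u(j, S) = 4 - 1*5 = 4 - 5 = -1)
z(Y, b) = -1 + 2*Y (z(Y, b) = (Y + Y) - 1 = 2*Y - 1 = -1 + 2*Y)
(-5 + z(4, p(1)))**2 = (-5 + (-1 + 2*4))**2 = (-5 + (-1 + 8))**2 = (-5 + 7)**2 = 2**2 = 4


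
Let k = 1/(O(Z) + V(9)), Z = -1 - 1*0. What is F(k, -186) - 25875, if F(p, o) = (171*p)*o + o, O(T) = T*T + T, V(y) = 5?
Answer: -162111/5 ≈ -32422.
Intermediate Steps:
Z = -1 (Z = -1 + 0 = -1)
O(T) = T + T**2 (O(T) = T**2 + T = T + T**2)
k = 1/5 (k = 1/(-(1 - 1) + 5) = 1/(-1*0 + 5) = 1/(0 + 5) = 1/5 ≈ 0.20000)
F(p, o) = o + 171*o*p (F(p, o) = 171*o*p + o = o + 171*o*p)
F(k, -186) - 25875 = -186*(1 + 171*(1/5)) - 25875 = -186*(1 + 171/5) - 25875 = -186*176/5 - 25875 = -32736/5 - 25875 = -162111/5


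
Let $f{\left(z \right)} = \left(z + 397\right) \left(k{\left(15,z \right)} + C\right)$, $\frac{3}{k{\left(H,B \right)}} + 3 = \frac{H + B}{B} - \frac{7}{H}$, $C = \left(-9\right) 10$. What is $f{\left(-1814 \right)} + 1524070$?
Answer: $\frac{111339368510}{67343} \approx 1.6533 \cdot 10^{6}$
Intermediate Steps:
$C = -90$
$k{\left(H,B \right)} = \frac{3}{-3 - \frac{7}{H} + \frac{B + H}{B}}$ ($k{\left(H,B \right)} = \frac{3}{-3 - \left(\frac{7}{H} - \frac{H + B}{B}\right)} = \frac{3}{-3 - \left(\frac{7}{H} - \frac{B + H}{B}\right)} = \frac{3}{-3 - \frac{7}{H} + \frac{B + H}{B}}$)
$f{\left(z \right)} = \left(-90 - \frac{45 z}{-225 + 37 z}\right) \left(397 + z\right)$ ($f{\left(z \right)} = \left(z + 397\right) \left(\left(-3\right) z 15 \frac{1}{- 15^{2} + 7 z + 2 z 15} - 90\right) = \left(397 + z\right) \left(\left(-3\right) z 15 \frac{1}{\left(-1\right) 225 + 7 z + 30 z} - 90\right) = \left(397 + z\right) \left(\left(-3\right) z 15 \frac{1}{-225 + 7 z + 30 z} - 90\right) = \left(397 + z\right) \left(\left(-3\right) z 15 \frac{1}{-225 + 37 z} - 90\right) = \left(397 + z\right) \left(- \frac{45 z}{-225 + 37 z} - 90\right) = \left(397 + z\right) \left(-90 - \frac{45 z}{-225 + 37 z}\right) = \left(-90 - \frac{45 z}{-225 + 37 z}\right) \left(397 + z\right)$)
$f{\left(-1814 \right)} + 1524070 = \frac{3375 \left(2382 - \left(-1814\right)^{2} - -709274\right)}{-225 + 37 \left(-1814\right)} + 1524070 = \frac{3375 \left(2382 - 3290596 + 709274\right)}{-225 - 67118} + 1524070 = \frac{3375 \left(2382 - 3290596 + 709274\right)}{-67343} + 1524070 = 3375 \left(- \frac{1}{67343}\right) \left(-2578940\right) + 1524070 = \frac{8703922500}{67343} + 1524070 = \frac{111339368510}{67343}$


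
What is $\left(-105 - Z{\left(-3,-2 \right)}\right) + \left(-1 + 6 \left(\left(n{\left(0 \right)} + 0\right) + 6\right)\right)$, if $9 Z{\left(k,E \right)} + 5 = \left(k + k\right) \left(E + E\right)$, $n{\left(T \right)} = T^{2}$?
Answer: $- \frac{649}{9} \approx -72.111$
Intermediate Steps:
$Z{\left(k,E \right)} = - \frac{5}{9} + \frac{4 E k}{9}$ ($Z{\left(k,E \right)} = - \frac{5}{9} + \frac{\left(k + k\right) \left(E + E\right)}{9} = - \frac{5}{9} + \frac{2 k 2 E}{9} = - \frac{5}{9} + \frac{4 E k}{9}$)
$\left(-105 - Z{\left(-3,-2 \right)}\right) + \left(-1 + 6 \left(\left(n{\left(0 \right)} + 0\right) + 6\right)\right) = \left(-105 - \left(- \frac{5}{9} + \frac{4}{9} \left(-2\right) \left(-3\right)\right)\right) - \left(1 - 6 \left(\left(0^{2} + 0\right) + 6\right)\right) = \left(-105 - \left(- \frac{5}{9} + \frac{8}{3}\right)\right) - \left(1 - 6 \left(\left(0 + 0\right) + 6\right)\right) = \left(-105 - \frac{19}{9}\right) - \left(1 - 6 \left(0 + 6\right)\right) = \left(-105 - \frac{19}{9}\right) + \left(-1 + 6 \cdot 6\right) = - \frac{964}{9} + \left(-1 + 36\right) = - \frac{964}{9} + 35 = - \frac{649}{9}$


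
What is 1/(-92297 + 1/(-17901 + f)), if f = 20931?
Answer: -3030/279659909 ≈ -1.0835e-5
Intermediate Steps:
1/(-92297 + 1/(-17901 + f)) = 1/(-92297 + 1/(-17901 + 20931)) = 1/(-92297 + 1/3030) = 1/(-279659909/3030) = -3030/279659909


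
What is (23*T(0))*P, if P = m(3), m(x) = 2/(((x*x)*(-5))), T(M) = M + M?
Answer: 0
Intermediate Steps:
T(M) = 2*M
m(x) = -2/(5*x²) (m(x) = 2/((x²*(-5))) = 2/((-5*x²)) = 2*(-1/(5*x²)) = -2/(5*x²))
P = -2/45 (P = -⅖/3² = -⅖*⅑ = -2/45 ≈ -0.044444)
(23*T(0))*P = (23*(2*0))*(-2/45) = (23*0)*(-2/45) = 0*(-2/45) = 0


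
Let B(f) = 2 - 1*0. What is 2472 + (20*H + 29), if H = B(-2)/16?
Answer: 5007/2 ≈ 2503.5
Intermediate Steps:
B(f) = 2 (B(f) = 2 + 0 = 2)
H = ⅛ (H = 2/16 = 2*(1/16) = ⅛ ≈ 0.12500)
2472 + (20*H + 29) = 2472 + (20*(⅛) + 29) = 2472 + (5/2 + 29) = 2472 + 63/2 = 5007/2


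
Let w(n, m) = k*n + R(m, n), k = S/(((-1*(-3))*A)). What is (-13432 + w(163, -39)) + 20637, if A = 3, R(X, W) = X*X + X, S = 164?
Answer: 104915/9 ≈ 11657.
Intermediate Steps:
R(X, W) = X + X**2 (R(X, W) = X**2 + X = X + X**2)
k = 164/9 (k = 164/((-1*(-3)*3)) = 164/((3*3)) = 164/9 ≈ 18.222)
w(n, m) = 164*n/9 + m*(1 + m)
(-13432 + w(163, -39)) + 20637 = (-13432 + (-39 + (-39)**2 + (164/9)*163)) + 20637 = (-13432 + (-39 + 1521 + 26732/9)) + 20637 = (-13432 + 40070/9) + 20637 = -80818/9 + 20637 = 104915/9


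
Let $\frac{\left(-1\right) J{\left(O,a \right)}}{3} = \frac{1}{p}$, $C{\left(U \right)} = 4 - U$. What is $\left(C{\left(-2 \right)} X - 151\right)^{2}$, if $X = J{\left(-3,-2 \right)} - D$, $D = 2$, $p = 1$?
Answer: $32761$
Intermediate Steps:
$J{\left(O,a \right)} = -3$ ($J{\left(O,a \right)} = - \frac{3}{1} = \left(-3\right) 1 = -3$)
$X = -5$ ($X = -3 - 2 = -5$)
$\left(C{\left(-2 \right)} X - 151\right)^{2} = \left(\left(4 - -2\right) \left(-5\right) - 151\right)^{2} = \left(\left(4 + 2\right) \left(-5\right) - 151\right)^{2} = \left(6 \left(-5\right) - 151\right)^{2} = \left(-30 - 151\right)^{2} = \left(-181\right)^{2} = 32761$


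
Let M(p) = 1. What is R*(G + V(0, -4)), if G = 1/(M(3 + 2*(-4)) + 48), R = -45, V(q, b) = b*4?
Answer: 35235/49 ≈ 719.08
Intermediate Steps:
V(q, b) = 4*b
G = 1/49 (G = 1/(1 + 48) = 1/49 ≈ 0.020408)
R*(G + V(0, -4)) = -45*(1/49 + 4*(-4)) = -45*(1/49 - 16) = -45*(-783/49) = 35235/49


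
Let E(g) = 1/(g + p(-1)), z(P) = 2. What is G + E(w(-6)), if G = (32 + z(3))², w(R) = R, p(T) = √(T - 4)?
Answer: 47390/41 - I*√5/41 ≈ 1155.9 - 0.054538*I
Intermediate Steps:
p(T) = √(-4 + T)
G = 1156 (G = (32 + 2)² = 34² = 1156)
E(g) = 1/(g + I*√5) (E(g) = 1/(g + √(-4 - 1)) = 1/(g + √(-5)) = 1/(g + I*√5))
G + E(w(-6)) = 1156 + 1/(-6 + I*√5)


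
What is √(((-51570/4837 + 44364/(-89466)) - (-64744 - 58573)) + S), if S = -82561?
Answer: 2*√52988102512979788427/72124507 ≈ 201.85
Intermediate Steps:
√(((-51570/4837 + 44364/(-89466)) - (-64744 - 58573)) + S) = √(((-51570/4837 + 44364/(-89466)) - (-64744 - 58573)) - 82561) = √(((-51570*1/4837 + 44364*(-1/89466)) - 1*(-123317)) - 82561) = √(((-51570/4837 - 7394/14911) + 123317) - 82561) = √((-804725048/72124507 + 123317) - 82561) = √(8893373104671/72124507 - 82561) = √(2938701682244/72124507) = 2*√52988102512979788427/72124507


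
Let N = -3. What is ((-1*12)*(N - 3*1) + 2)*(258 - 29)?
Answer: 16946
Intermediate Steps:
((-1*12)*(N - 3*1) + 2)*(258 - 29) = ((-1*12)*(-3 - 3*1) + 2)*(258 - 29) = (-12*(-3 - 3) + 2)*229 = (-12*(-6) + 2)*229 = (72 + 2)*229 = 74*229 = 16946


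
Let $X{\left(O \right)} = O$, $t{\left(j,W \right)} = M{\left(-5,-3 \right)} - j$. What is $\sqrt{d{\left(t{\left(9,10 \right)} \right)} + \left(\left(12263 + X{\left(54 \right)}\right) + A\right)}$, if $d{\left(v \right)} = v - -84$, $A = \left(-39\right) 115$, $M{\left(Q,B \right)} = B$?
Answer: $4 \sqrt{494} \approx 88.904$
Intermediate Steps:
$A = -4485$
$t{\left(j,W \right)} = -3 - j$
$d{\left(v \right)} = 84 + v$ ($d{\left(v \right)} = v + 84 = 84 + v$)
$\sqrt{d{\left(t{\left(9,10 \right)} \right)} + \left(\left(12263 + X{\left(54 \right)}\right) + A\right)} = \sqrt{\left(84 - 12\right) + \left(\left(12263 + 54\right) - 4485\right)} = \sqrt{\left(84 - 12\right) + \left(12317 - 4485\right)} = \sqrt{\left(84 - 12\right) + 7832} = \sqrt{72 + 7832} = \sqrt{7904} = 4 \sqrt{494}$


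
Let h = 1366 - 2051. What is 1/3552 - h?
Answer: 2433121/3552 ≈ 685.00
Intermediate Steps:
h = -685
1/3552 - h = 1/3552 - 1*(-685) = 1/3552 + 685 = 2433121/3552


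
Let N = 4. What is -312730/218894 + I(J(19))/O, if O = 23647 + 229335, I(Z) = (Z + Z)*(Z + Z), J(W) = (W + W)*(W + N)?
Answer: 147429107929/13844060477 ≈ 10.649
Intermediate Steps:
J(W) = 2*W*(4 + W) (J(W) = (W + W)*(W + 4) = (2*W)*(4 + W) = 2*W*(4 + W))
I(Z) = 4*Z² (I(Z) = (2*Z)*(2*Z) = 4*Z²)
O = 252982
-312730/218894 + I(J(19))/O = -312730/218894 + (4*(2*19*(4 + 19))²)/252982 = -312730*1/218894 + (4*(2*19*23)²)*(1/252982) = -156365/109447 + (4*874²)*(1/252982) = -156365/109447 + (4*763876)*(1/252982) = -156365/109447 + 3055504*(1/252982) = -156365/109447 + 1527752/126491 = 147429107929/13844060477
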